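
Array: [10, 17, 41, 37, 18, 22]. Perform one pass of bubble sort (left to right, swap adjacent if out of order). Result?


After one pass: [10, 17, 37, 18, 22, 41]


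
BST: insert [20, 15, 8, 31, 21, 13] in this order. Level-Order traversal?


Root = 20; build tree by BST insertion.
Level-Order traversal: [20, 15, 31, 8, 21, 13]


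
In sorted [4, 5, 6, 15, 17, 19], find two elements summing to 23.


Two pointers: lo=0, hi=5
Found pair: (4, 19) summing to 23


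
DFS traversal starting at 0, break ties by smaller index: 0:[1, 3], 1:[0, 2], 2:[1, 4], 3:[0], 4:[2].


DFS stack-based: start with [0]
Visit order: [0, 1, 2, 4, 3]


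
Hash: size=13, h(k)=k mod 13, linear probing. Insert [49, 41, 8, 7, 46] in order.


Insertions: 49->slot 10; 41->slot 2; 8->slot 8; 7->slot 7; 46->slot 9
Table: [None, None, 41, None, None, None, None, 7, 8, 46, 49, None, None]


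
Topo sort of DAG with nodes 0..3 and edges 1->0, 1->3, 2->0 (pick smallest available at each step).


Kahn's algorithm, process smallest node first
Order: [1, 2, 0, 3]


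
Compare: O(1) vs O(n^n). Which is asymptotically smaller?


constant grows slower than n^n
O(1) is asymptotically smaller; O(n^n) grows faster


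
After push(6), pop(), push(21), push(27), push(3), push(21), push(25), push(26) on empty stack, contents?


push(6) -> [6]
pop() returns 6 -> []
push(21) -> [21]
push(27) -> [21, 27]
push(3) -> [21, 27, 3]
push(21) -> [21, 27, 3, 21]
push(25) -> [21, 27, 3, 21, 25]
push(26) -> [21, 27, 3, 21, 25, 26]
Final stack (bottom to top): [21, 27, 3, 21, 25, 26]


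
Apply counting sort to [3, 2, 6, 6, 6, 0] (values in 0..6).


Count array: [1, 0, 1, 1, 0, 0, 3]
Reconstruct: [0, 2, 3, 6, 6, 6]


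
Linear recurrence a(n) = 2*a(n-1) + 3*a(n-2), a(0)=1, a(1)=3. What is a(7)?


Build bottom-up:
...a(5)=243, a(6)=729, a(7)=2*729+3*243=2187


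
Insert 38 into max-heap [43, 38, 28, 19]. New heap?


Append 38: [43, 38, 28, 19, 38]
Bubble up: no swaps needed
Result: [43, 38, 28, 19, 38]


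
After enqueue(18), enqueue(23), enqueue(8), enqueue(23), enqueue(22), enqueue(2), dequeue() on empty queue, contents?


enqueue(18) -> [18]
enqueue(23) -> [18, 23]
enqueue(8) -> [18, 23, 8]
enqueue(23) -> [18, 23, 8, 23]
enqueue(22) -> [18, 23, 8, 23, 22]
enqueue(2) -> [18, 23, 8, 23, 22, 2]
dequeue() returns 18 -> [23, 8, 23, 22, 2]
Final queue (front to back): [23, 8, 23, 22, 2]


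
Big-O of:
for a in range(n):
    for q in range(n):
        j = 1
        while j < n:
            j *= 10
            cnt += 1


Per nesting level: O(n) * O(n) * O(log n) = O(n^2 log n)
Complexity: O(n^2 log n)


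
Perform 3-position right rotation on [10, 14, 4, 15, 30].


Right rotate by 3: [4, 15, 30, 10, 14]


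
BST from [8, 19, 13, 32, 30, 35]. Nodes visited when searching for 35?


BST root = 8
Search for 35: compare at each node
Path: [8, 19, 32, 35]


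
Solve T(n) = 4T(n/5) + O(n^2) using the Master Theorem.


a=4, b=5, c=2. log_5(4)=0.861 < c=2. Case 3: O(n^c) = O(n^2)
Complexity: O(n^2)


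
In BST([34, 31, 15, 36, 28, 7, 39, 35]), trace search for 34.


BST root = 34
Search for 34: compare at each node
Path: [34]


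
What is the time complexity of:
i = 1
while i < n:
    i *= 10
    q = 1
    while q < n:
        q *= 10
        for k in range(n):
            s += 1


Per nesting level: O(log n) * O(log n) * O(n) = O(n (log n)^2)
Complexity: O(n (log n)^2)


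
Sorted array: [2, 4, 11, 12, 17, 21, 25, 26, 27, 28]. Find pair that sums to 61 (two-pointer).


Two pointers: lo=0, hi=9
No pair sums to 61


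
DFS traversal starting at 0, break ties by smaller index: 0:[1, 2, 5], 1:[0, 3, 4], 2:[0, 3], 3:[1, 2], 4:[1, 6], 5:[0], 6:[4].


DFS stack-based: start with [0]
Visit order: [0, 1, 3, 2, 4, 6, 5]


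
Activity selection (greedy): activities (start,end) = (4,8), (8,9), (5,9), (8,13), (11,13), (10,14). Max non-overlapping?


Greedy: pick earliest-ending, then skip overlaps.
Selected (3 activities): [(4, 8), (8, 9), (11, 13)]


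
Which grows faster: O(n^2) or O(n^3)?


quadratic grows slower than cubic
O(n^2) is asymptotically smaller; O(n^3) grows faster


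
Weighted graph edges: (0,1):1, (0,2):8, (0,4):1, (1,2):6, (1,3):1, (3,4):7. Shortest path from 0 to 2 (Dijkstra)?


Dijkstra from 0:
Distances: {0: 0, 1: 1, 2: 7, 3: 2, 4: 1}
Shortest distance to 2 = 7, path = [0, 1, 2]


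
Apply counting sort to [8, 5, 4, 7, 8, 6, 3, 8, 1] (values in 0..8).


Count array: [0, 1, 0, 1, 1, 1, 1, 1, 3]
Reconstruct: [1, 3, 4, 5, 6, 7, 8, 8, 8]


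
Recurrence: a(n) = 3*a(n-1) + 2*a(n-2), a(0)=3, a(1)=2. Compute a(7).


Build bottom-up:
...a(5)=512, a(6)=1824, a(7)=3*1824+2*512=6496


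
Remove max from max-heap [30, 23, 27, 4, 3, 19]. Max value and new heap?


Max = 30
Replace root with last, heapify down
Resulting heap: [27, 23, 19, 4, 3]


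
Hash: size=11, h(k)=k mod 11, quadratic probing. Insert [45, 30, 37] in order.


Insertions: 45->slot 1; 30->slot 8; 37->slot 4
Table: [None, 45, None, None, 37, None, None, None, 30, None, None]


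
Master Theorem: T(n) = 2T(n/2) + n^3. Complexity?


a=2, b=2, c=3. log_2(2)=1 < c=3. Case 3: O(n^c) = O(n^3)
Complexity: O(n^3)


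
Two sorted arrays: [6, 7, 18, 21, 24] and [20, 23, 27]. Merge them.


Compare heads, take smaller each step.
Merged: [6, 7, 18, 20, 21, 23, 24, 27]


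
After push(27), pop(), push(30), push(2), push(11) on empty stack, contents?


push(27) -> [27]
pop() returns 27 -> []
push(30) -> [30]
push(2) -> [30, 2]
push(11) -> [30, 2, 11]
Final stack (bottom to top): [30, 2, 11]


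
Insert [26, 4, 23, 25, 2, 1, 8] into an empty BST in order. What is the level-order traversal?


Root = 26; build tree by BST insertion.
Level-Order traversal: [26, 4, 2, 23, 1, 8, 25]


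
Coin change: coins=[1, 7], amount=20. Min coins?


dp[0]=0; dp[i]=1+min(dp[i-c] for c in coins)
...dp[15]=3, dp[16]=4, dp[17]=5, dp[18]=6, dp[19]=7, dp[20]=8
Minimum coins for 20 = 8


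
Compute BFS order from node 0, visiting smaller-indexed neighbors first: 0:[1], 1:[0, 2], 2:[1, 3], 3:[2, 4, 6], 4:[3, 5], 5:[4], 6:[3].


BFS queue: start with [0]
Visit order: [0, 1, 2, 3, 4, 6, 5]


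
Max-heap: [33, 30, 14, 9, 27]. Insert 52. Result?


Append 52: [33, 30, 14, 9, 27, 52]
Bubble up: swap idx 5(52) with idx 2(14); swap idx 2(52) with idx 0(33)
Result: [52, 30, 33, 9, 27, 14]


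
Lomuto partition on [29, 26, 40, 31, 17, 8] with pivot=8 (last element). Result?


Elements <= 8 go left of pivot.
Result: [8, 26, 40, 31, 17, 29], pivot at index 0


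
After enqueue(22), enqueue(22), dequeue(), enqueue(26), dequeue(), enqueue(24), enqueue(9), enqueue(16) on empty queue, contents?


enqueue(22) -> [22]
enqueue(22) -> [22, 22]
dequeue() returns 22 -> [22]
enqueue(26) -> [22, 26]
dequeue() returns 22 -> [26]
enqueue(24) -> [26, 24]
enqueue(9) -> [26, 24, 9]
enqueue(16) -> [26, 24, 9, 16]
Final queue (front to back): [26, 24, 9, 16]


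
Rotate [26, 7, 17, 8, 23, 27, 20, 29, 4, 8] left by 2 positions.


Left rotate by 2: [17, 8, 23, 27, 20, 29, 4, 8, 26, 7]


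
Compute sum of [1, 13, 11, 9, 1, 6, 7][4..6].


Prefix sums: [0, 1, 14, 25, 34, 35, 41, 48]
Sum[4..6] = prefix[7] - prefix[4] = 48 - 34 = 14


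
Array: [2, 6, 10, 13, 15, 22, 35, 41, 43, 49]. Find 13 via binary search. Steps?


Search for 13:
[0,9] mid=4 arr[4]=15
[0,3] mid=1 arr[1]=6
[2,3] mid=2 arr[2]=10
[3,3] mid=3 arr[3]=13
Total: 4 comparisons


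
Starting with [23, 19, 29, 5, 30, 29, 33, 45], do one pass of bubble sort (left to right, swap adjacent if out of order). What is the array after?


After one pass: [19, 23, 5, 29, 29, 30, 33, 45]


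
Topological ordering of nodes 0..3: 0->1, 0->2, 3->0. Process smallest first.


Kahn's algorithm, process smallest node first
Order: [3, 0, 1, 2]


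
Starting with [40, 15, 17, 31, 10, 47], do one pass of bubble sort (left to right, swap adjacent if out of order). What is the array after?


After one pass: [15, 17, 31, 10, 40, 47]


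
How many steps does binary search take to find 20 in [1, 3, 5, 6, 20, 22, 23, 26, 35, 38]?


Search for 20:
[0,9] mid=4 arr[4]=20
Total: 1 comparisons


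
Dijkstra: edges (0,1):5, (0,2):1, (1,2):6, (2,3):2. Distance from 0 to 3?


Dijkstra from 0:
Distances: {0: 0, 1: 5, 2: 1, 3: 3}
Shortest distance to 3 = 3, path = [0, 2, 3]


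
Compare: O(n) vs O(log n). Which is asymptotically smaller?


logarithmic grows slower than linear
O(log n) is asymptotically smaller; O(n) grows faster


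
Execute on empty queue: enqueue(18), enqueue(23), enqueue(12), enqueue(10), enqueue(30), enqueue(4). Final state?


enqueue(18) -> [18]
enqueue(23) -> [18, 23]
enqueue(12) -> [18, 23, 12]
enqueue(10) -> [18, 23, 12, 10]
enqueue(30) -> [18, 23, 12, 10, 30]
enqueue(4) -> [18, 23, 12, 10, 30, 4]
Final queue (front to back): [18, 23, 12, 10, 30, 4]


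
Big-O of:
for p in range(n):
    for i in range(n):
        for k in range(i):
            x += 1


Per nesting level: O(n) * O(n) * O(n) [triangular over i] = O(n^3)
Complexity: O(n^3)


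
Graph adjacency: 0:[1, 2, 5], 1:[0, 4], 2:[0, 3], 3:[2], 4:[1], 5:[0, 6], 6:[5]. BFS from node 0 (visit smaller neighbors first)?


BFS queue: start with [0]
Visit order: [0, 1, 2, 5, 4, 3, 6]


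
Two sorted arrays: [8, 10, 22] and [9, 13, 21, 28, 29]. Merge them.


Compare heads, take smaller each step.
Merged: [8, 9, 10, 13, 21, 22, 28, 29]


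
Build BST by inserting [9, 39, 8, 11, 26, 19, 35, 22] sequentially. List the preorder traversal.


Root = 9; build tree by BST insertion.
Preorder traversal: [9, 8, 39, 11, 26, 19, 22, 35]


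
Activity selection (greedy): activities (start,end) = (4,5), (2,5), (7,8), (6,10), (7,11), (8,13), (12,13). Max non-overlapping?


Greedy: pick earliest-ending, then skip overlaps.
Selected (3 activities): [(4, 5), (7, 8), (8, 13)]


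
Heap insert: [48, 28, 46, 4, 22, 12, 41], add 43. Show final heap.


Append 43: [48, 28, 46, 4, 22, 12, 41, 43]
Bubble up: swap idx 7(43) with idx 3(4); swap idx 3(43) with idx 1(28)
Result: [48, 43, 46, 28, 22, 12, 41, 4]


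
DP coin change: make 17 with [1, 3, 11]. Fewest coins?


dp[0]=0; dp[i]=1+min(dp[i-c] for c in coins)
...dp[12]=2, dp[13]=3, dp[14]=2, dp[15]=3, dp[16]=4, dp[17]=3
Minimum coins for 17 = 3


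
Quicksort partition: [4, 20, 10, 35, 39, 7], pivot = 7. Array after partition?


Elements <= 7 go left of pivot.
Result: [4, 7, 10, 35, 39, 20], pivot at index 1


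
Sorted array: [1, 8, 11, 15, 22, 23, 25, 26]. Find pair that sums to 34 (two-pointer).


Two pointers: lo=0, hi=7
Found pair: (8, 26) summing to 34


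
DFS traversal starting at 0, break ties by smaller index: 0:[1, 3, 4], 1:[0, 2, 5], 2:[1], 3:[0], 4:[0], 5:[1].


DFS stack-based: start with [0]
Visit order: [0, 1, 2, 5, 3, 4]


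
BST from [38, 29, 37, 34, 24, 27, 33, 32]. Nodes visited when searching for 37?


BST root = 38
Search for 37: compare at each node
Path: [38, 29, 37]


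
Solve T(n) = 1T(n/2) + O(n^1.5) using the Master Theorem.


a=1, b=2, c=1.5. log_2(1)=0 < c=1.5. Case 3: O(n^c) = O(n^1.500)
Complexity: O(n^1.500)


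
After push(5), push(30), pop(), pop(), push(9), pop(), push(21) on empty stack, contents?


push(5) -> [5]
push(30) -> [5, 30]
pop() returns 30 -> [5]
pop() returns 5 -> []
push(9) -> [9]
pop() returns 9 -> []
push(21) -> [21]
Final stack (bottom to top): [21]


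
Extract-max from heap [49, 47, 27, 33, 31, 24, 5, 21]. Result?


Max = 49
Replace root with last, heapify down
Resulting heap: [47, 33, 27, 21, 31, 24, 5]


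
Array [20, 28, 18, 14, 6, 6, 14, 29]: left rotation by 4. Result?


Left rotate by 4: [6, 6, 14, 29, 20, 28, 18, 14]


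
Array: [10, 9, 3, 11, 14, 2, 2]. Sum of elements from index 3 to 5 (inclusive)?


Prefix sums: [0, 10, 19, 22, 33, 47, 49, 51]
Sum[3..5] = prefix[6] - prefix[3] = 49 - 22 = 27


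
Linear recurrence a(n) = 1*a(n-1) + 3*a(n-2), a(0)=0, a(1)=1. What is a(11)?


Build bottom-up:
...a(9)=508, a(10)=1159, a(11)=1*1159+3*508=2683


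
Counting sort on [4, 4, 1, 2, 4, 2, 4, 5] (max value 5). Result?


Count array: [0, 1, 2, 0, 4, 1]
Reconstruct: [1, 2, 2, 4, 4, 4, 4, 5]


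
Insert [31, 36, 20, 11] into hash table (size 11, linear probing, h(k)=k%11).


Insertions: 31->slot 9; 36->slot 3; 20->slot 10; 11->slot 0
Table: [11, None, None, 36, None, None, None, None, None, 31, 20]


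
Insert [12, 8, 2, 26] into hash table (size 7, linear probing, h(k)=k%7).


Insertions: 12->slot 5; 8->slot 1; 2->slot 2; 26->slot 6
Table: [None, 8, 2, None, None, 12, 26]


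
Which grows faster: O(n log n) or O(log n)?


logarithmic grows slower than linearithmic
O(log n) is asymptotically smaller; O(n log n) grows faster


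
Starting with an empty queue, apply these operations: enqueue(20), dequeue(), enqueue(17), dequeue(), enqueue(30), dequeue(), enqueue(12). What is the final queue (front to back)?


enqueue(20) -> [20]
dequeue() returns 20 -> []
enqueue(17) -> [17]
dequeue() returns 17 -> []
enqueue(30) -> [30]
dequeue() returns 30 -> []
enqueue(12) -> [12]
Final queue (front to back): [12]


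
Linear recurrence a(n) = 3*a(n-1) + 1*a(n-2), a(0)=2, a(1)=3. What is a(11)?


Build bottom-up:
...a(9)=46764, a(10)=154451, a(11)=3*154451+1*46764=510117


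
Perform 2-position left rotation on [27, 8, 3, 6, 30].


Left rotate by 2: [3, 6, 30, 27, 8]


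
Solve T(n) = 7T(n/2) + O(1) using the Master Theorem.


a=7, b=2, c=0. log_2(7)=2.807 > c=0. Case 1: O(n^log_b(a)) = O(n^2.807)
Complexity: O(n^2.807)


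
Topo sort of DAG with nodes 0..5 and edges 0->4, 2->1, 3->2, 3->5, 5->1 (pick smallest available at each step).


Kahn's algorithm, process smallest node first
Order: [0, 3, 2, 4, 5, 1]


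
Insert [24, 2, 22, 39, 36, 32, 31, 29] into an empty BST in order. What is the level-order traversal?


Root = 24; build tree by BST insertion.
Level-Order traversal: [24, 2, 39, 22, 36, 32, 31, 29]


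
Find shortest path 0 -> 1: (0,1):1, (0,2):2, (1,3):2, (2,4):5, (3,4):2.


Dijkstra from 0:
Distances: {0: 0, 1: 1, 2: 2, 3: 3, 4: 5}
Shortest distance to 1 = 1, path = [0, 1]


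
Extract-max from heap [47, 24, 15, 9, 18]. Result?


Max = 47
Replace root with last, heapify down
Resulting heap: [24, 18, 15, 9]


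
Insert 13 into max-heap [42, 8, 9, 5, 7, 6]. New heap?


Append 13: [42, 8, 9, 5, 7, 6, 13]
Bubble up: swap idx 6(13) with idx 2(9)
Result: [42, 8, 13, 5, 7, 6, 9]


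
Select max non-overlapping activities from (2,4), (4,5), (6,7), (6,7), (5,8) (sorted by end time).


Greedy: pick earliest-ending, then skip overlaps.
Selected (3 activities): [(2, 4), (4, 5), (6, 7)]


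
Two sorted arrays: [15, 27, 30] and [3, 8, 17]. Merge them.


Compare heads, take smaller each step.
Merged: [3, 8, 15, 17, 27, 30]


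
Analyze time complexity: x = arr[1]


Analysis: constant-time operation, no loop
Complexity: O(1)


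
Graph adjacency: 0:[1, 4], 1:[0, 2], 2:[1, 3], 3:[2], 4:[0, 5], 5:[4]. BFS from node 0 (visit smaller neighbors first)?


BFS queue: start with [0]
Visit order: [0, 1, 4, 2, 5, 3]


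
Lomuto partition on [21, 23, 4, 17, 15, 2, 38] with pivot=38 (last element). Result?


Elements <= 38 go left of pivot.
Result: [21, 23, 4, 17, 15, 2, 38], pivot at index 6


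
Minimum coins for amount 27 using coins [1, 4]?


dp[0]=0; dp[i]=1+min(dp[i-c] for c in coins)
...dp[22]=7, dp[23]=8, dp[24]=6, dp[25]=7, dp[26]=8, dp[27]=9
Minimum coins for 27 = 9


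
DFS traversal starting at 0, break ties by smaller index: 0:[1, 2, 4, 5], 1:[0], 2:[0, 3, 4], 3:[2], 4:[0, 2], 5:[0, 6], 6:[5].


DFS stack-based: start with [0]
Visit order: [0, 1, 2, 3, 4, 5, 6]


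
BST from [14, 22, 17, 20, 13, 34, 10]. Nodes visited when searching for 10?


BST root = 14
Search for 10: compare at each node
Path: [14, 13, 10]


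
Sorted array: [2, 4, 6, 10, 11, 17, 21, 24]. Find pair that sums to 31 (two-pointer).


Two pointers: lo=0, hi=7
Found pair: (10, 21) summing to 31


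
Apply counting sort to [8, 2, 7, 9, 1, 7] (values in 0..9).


Count array: [0, 1, 1, 0, 0, 0, 0, 2, 1, 1]
Reconstruct: [1, 2, 7, 7, 8, 9]


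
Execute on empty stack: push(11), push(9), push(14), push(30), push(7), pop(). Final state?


push(11) -> [11]
push(9) -> [11, 9]
push(14) -> [11, 9, 14]
push(30) -> [11, 9, 14, 30]
push(7) -> [11, 9, 14, 30, 7]
pop() returns 7 -> [11, 9, 14, 30]
Final stack (bottom to top): [11, 9, 14, 30]


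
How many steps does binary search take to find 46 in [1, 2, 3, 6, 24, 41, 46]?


Search for 46:
[0,6] mid=3 arr[3]=6
[4,6] mid=5 arr[5]=41
[6,6] mid=6 arr[6]=46
Total: 3 comparisons


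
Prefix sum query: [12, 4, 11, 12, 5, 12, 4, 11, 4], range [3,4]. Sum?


Prefix sums: [0, 12, 16, 27, 39, 44, 56, 60, 71, 75]
Sum[3..4] = prefix[5] - prefix[3] = 44 - 27 = 17


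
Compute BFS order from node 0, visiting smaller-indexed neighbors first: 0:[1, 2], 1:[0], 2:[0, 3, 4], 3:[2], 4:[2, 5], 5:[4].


BFS queue: start with [0]
Visit order: [0, 1, 2, 3, 4, 5]


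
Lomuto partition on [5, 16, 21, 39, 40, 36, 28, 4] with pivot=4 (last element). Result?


Elements <= 4 go left of pivot.
Result: [4, 16, 21, 39, 40, 36, 28, 5], pivot at index 0


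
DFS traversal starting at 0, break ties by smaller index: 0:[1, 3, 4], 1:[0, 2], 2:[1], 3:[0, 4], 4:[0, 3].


DFS stack-based: start with [0]
Visit order: [0, 1, 2, 3, 4]


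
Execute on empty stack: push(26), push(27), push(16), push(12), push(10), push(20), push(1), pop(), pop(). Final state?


push(26) -> [26]
push(27) -> [26, 27]
push(16) -> [26, 27, 16]
push(12) -> [26, 27, 16, 12]
push(10) -> [26, 27, 16, 12, 10]
push(20) -> [26, 27, 16, 12, 10, 20]
push(1) -> [26, 27, 16, 12, 10, 20, 1]
pop() returns 1 -> [26, 27, 16, 12, 10, 20]
pop() returns 20 -> [26, 27, 16, 12, 10]
Final stack (bottom to top): [26, 27, 16, 12, 10]


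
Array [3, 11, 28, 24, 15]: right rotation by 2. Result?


Right rotate by 2: [24, 15, 3, 11, 28]


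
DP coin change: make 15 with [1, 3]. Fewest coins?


dp[0]=0; dp[i]=1+min(dp[i-c] for c in coins)
...dp[10]=4, dp[11]=5, dp[12]=4, dp[13]=5, dp[14]=6, dp[15]=5
Minimum coins for 15 = 5


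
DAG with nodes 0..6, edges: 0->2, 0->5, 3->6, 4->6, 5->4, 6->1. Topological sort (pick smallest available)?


Kahn's algorithm, process smallest node first
Order: [0, 2, 3, 5, 4, 6, 1]


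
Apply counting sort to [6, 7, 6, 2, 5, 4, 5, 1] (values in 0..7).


Count array: [0, 1, 1, 0, 1, 2, 2, 1]
Reconstruct: [1, 2, 4, 5, 5, 6, 6, 7]


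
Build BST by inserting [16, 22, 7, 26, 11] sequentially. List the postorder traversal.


Root = 16; build tree by BST insertion.
Postorder traversal: [11, 7, 26, 22, 16]


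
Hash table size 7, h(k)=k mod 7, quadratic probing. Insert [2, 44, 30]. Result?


Insertions: 2->slot 2; 44->slot 3; 30->slot 6
Table: [None, None, 2, 44, None, None, 30]


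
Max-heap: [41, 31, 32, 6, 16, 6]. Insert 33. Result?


Append 33: [41, 31, 32, 6, 16, 6, 33]
Bubble up: swap idx 6(33) with idx 2(32)
Result: [41, 31, 33, 6, 16, 6, 32]


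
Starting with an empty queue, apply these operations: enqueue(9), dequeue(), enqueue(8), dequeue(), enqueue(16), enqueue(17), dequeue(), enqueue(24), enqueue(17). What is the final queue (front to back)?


enqueue(9) -> [9]
dequeue() returns 9 -> []
enqueue(8) -> [8]
dequeue() returns 8 -> []
enqueue(16) -> [16]
enqueue(17) -> [16, 17]
dequeue() returns 16 -> [17]
enqueue(24) -> [17, 24]
enqueue(17) -> [17, 24, 17]
Final queue (front to back): [17, 24, 17]


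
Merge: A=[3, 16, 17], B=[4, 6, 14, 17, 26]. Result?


Compare heads, take smaller each step.
Merged: [3, 4, 6, 14, 16, 17, 17, 26]


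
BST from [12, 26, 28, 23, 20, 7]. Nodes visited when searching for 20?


BST root = 12
Search for 20: compare at each node
Path: [12, 26, 23, 20]


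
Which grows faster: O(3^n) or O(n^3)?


cubic grows slower than exponential (base 3)
O(n^3) is asymptotically smaller; O(3^n) grows faster


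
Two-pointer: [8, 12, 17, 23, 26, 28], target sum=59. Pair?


Two pointers: lo=0, hi=5
No pair sums to 59


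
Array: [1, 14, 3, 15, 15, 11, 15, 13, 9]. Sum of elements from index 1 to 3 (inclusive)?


Prefix sums: [0, 1, 15, 18, 33, 48, 59, 74, 87, 96]
Sum[1..3] = prefix[4] - prefix[1] = 33 - 1 = 32


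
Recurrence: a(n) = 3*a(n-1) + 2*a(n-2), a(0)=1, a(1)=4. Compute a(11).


Build bottom-up:
...a(9)=102010, a(10)=363314, a(11)=3*363314+2*102010=1293962


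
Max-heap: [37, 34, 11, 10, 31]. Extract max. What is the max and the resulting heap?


Max = 37
Replace root with last, heapify down
Resulting heap: [34, 31, 11, 10]


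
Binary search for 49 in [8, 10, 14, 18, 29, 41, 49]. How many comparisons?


Search for 49:
[0,6] mid=3 arr[3]=18
[4,6] mid=5 arr[5]=41
[6,6] mid=6 arr[6]=49
Total: 3 comparisons


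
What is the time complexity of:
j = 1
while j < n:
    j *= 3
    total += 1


Per nesting level: O(log n) = O(log n)
Complexity: O(log n)


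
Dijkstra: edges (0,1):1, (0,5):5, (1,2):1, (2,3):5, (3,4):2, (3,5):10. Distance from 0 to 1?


Dijkstra from 0:
Distances: {0: 0, 1: 1, 2: 2, 3: 7, 4: 9, 5: 5}
Shortest distance to 1 = 1, path = [0, 1]


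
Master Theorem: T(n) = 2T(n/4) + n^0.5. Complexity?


a=2, b=4, c=0.5. log_4(2)=0.5 = c=0.5. Case 2: O(n^c log n) = O(sqrt(n) log n)
Complexity: O(sqrt(n) log n)


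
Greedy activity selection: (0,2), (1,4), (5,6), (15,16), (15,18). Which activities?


Greedy: pick earliest-ending, then skip overlaps.
Selected (3 activities): [(0, 2), (5, 6), (15, 16)]


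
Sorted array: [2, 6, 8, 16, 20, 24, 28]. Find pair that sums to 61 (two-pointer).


Two pointers: lo=0, hi=6
No pair sums to 61


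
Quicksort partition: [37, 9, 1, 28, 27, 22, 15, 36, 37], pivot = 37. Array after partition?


Elements <= 37 go left of pivot.
Result: [37, 9, 1, 28, 27, 22, 15, 36, 37], pivot at index 8


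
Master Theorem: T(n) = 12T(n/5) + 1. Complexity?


a=12, b=5, c=0. log_5(12)=1.544 > c=0. Case 1: O(n^log_b(a)) = O(n^1.544)
Complexity: O(n^1.544)


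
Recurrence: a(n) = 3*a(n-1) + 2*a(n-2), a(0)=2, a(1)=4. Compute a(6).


Build bottom-up:
...a(4)=200, a(5)=712, a(6)=3*712+2*200=2536


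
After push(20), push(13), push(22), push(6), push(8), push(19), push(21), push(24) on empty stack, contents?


push(20) -> [20]
push(13) -> [20, 13]
push(22) -> [20, 13, 22]
push(6) -> [20, 13, 22, 6]
push(8) -> [20, 13, 22, 6, 8]
push(19) -> [20, 13, 22, 6, 8, 19]
push(21) -> [20, 13, 22, 6, 8, 19, 21]
push(24) -> [20, 13, 22, 6, 8, 19, 21, 24]
Final stack (bottom to top): [20, 13, 22, 6, 8, 19, 21, 24]


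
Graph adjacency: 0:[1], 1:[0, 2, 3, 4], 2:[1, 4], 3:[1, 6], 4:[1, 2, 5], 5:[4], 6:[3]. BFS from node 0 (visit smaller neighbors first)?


BFS queue: start with [0]
Visit order: [0, 1, 2, 3, 4, 6, 5]


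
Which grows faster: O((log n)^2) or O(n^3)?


polylogarithmic grows slower than cubic
O((log n)^2) is asymptotically smaller; O(n^3) grows faster


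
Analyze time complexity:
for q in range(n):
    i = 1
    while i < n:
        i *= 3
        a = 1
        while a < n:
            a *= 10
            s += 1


Per nesting level: O(n) * O(log n) * O(log n) = O(n (log n)^2)
Complexity: O(n (log n)^2)


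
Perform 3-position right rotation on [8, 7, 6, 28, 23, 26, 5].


Right rotate by 3: [23, 26, 5, 8, 7, 6, 28]


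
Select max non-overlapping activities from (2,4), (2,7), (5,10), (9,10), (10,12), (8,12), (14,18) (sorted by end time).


Greedy: pick earliest-ending, then skip overlaps.
Selected (4 activities): [(2, 4), (5, 10), (10, 12), (14, 18)]


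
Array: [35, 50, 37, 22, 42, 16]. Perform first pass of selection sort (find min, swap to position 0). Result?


After one pass: [16, 50, 37, 22, 42, 35]


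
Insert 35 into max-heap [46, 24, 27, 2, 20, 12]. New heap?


Append 35: [46, 24, 27, 2, 20, 12, 35]
Bubble up: swap idx 6(35) with idx 2(27)
Result: [46, 24, 35, 2, 20, 12, 27]


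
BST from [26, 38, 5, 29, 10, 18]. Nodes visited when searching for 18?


BST root = 26
Search for 18: compare at each node
Path: [26, 5, 10, 18]


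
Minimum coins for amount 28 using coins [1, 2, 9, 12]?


dp[0]=0; dp[i]=1+min(dp[i-c] for c in coins)
...dp[23]=3, dp[24]=2, dp[25]=3, dp[26]=3, dp[27]=3, dp[28]=4
Minimum coins for 28 = 4


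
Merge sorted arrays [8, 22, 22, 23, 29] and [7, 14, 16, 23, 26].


Compare heads, take smaller each step.
Merged: [7, 8, 14, 16, 22, 22, 23, 23, 26, 29]


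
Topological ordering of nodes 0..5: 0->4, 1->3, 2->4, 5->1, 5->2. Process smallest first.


Kahn's algorithm, process smallest node first
Order: [0, 5, 1, 2, 3, 4]


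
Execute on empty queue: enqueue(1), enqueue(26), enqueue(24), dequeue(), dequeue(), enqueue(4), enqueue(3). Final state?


enqueue(1) -> [1]
enqueue(26) -> [1, 26]
enqueue(24) -> [1, 26, 24]
dequeue() returns 1 -> [26, 24]
dequeue() returns 26 -> [24]
enqueue(4) -> [24, 4]
enqueue(3) -> [24, 4, 3]
Final queue (front to back): [24, 4, 3]


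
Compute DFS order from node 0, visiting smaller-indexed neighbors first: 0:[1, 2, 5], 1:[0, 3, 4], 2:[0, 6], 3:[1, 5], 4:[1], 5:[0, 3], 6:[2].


DFS stack-based: start with [0]
Visit order: [0, 1, 3, 5, 4, 2, 6]


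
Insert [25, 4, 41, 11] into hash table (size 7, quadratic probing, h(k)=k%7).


Insertions: 25->slot 4; 4->slot 5; 41->slot 6; 11->slot 1
Table: [None, 11, None, None, 25, 4, 41]


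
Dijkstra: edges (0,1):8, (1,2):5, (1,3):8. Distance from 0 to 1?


Dijkstra from 0:
Distances: {0: 0, 1: 8, 2: 13, 3: 16}
Shortest distance to 1 = 8, path = [0, 1]


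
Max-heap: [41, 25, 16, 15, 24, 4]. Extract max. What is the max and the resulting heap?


Max = 41
Replace root with last, heapify down
Resulting heap: [25, 24, 16, 15, 4]


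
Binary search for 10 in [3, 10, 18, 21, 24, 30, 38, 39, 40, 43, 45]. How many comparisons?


Search for 10:
[0,10] mid=5 arr[5]=30
[0,4] mid=2 arr[2]=18
[0,1] mid=0 arr[0]=3
[1,1] mid=1 arr[1]=10
Total: 4 comparisons


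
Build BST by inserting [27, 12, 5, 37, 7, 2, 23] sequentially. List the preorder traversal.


Root = 27; build tree by BST insertion.
Preorder traversal: [27, 12, 5, 2, 7, 23, 37]


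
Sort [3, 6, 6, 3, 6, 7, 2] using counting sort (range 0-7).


Count array: [0, 0, 1, 2, 0, 0, 3, 1]
Reconstruct: [2, 3, 3, 6, 6, 6, 7]


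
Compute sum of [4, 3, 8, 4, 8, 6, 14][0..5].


Prefix sums: [0, 4, 7, 15, 19, 27, 33, 47]
Sum[0..5] = prefix[6] - prefix[0] = 33 - 0 = 33


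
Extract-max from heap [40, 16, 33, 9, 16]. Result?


Max = 40
Replace root with last, heapify down
Resulting heap: [33, 16, 16, 9]


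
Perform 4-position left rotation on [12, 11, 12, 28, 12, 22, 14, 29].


Left rotate by 4: [12, 22, 14, 29, 12, 11, 12, 28]


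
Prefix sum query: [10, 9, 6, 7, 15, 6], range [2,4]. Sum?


Prefix sums: [0, 10, 19, 25, 32, 47, 53]
Sum[2..4] = prefix[5] - prefix[2] = 47 - 19 = 28


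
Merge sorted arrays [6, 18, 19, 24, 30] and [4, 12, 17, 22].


Compare heads, take smaller each step.
Merged: [4, 6, 12, 17, 18, 19, 22, 24, 30]


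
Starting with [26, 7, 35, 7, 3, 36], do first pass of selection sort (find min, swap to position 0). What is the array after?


After one pass: [3, 7, 35, 7, 26, 36]


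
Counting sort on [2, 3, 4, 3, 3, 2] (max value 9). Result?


Count array: [0, 0, 2, 3, 1, 0, 0, 0, 0, 0]
Reconstruct: [2, 2, 3, 3, 3, 4]


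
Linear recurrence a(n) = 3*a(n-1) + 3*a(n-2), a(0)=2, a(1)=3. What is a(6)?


Build bottom-up:
...a(4)=207, a(5)=783, a(6)=3*783+3*207=2970


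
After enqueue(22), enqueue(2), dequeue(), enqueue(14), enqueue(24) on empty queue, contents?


enqueue(22) -> [22]
enqueue(2) -> [22, 2]
dequeue() returns 22 -> [2]
enqueue(14) -> [2, 14]
enqueue(24) -> [2, 14, 24]
Final queue (front to back): [2, 14, 24]


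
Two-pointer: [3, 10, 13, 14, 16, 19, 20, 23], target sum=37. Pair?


Two pointers: lo=0, hi=7
Found pair: (14, 23) summing to 37


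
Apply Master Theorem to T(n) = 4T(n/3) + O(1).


a=4, b=3, c=0. log_3(4)=1.262 > c=0. Case 1: O(n^log_b(a)) = O(n^1.262)
Complexity: O(n^1.262)


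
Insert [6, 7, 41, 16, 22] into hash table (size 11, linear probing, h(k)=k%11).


Insertions: 6->slot 6; 7->slot 7; 41->slot 8; 16->slot 5; 22->slot 0
Table: [22, None, None, None, None, 16, 6, 7, 41, None, None]


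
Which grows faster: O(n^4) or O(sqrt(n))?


sublinear grows slower than quartic
O(sqrt(n)) is asymptotically smaller; O(n^4) grows faster


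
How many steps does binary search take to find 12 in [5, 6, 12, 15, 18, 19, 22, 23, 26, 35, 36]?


Search for 12:
[0,10] mid=5 arr[5]=19
[0,4] mid=2 arr[2]=12
Total: 2 comparisons


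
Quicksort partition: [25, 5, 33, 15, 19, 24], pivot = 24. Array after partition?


Elements <= 24 go left of pivot.
Result: [5, 15, 19, 24, 33, 25], pivot at index 3


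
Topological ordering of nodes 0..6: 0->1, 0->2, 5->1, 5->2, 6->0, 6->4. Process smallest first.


Kahn's algorithm, process smallest node first
Order: [3, 5, 6, 0, 1, 2, 4]


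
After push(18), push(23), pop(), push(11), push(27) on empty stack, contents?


push(18) -> [18]
push(23) -> [18, 23]
pop() returns 23 -> [18]
push(11) -> [18, 11]
push(27) -> [18, 11, 27]
Final stack (bottom to top): [18, 11, 27]


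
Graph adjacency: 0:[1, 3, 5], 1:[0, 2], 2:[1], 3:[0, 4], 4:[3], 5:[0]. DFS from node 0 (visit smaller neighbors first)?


DFS stack-based: start with [0]
Visit order: [0, 1, 2, 3, 4, 5]


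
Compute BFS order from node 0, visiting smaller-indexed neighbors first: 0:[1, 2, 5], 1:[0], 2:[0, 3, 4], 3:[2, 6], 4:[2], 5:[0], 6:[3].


BFS queue: start with [0]
Visit order: [0, 1, 2, 5, 3, 4, 6]


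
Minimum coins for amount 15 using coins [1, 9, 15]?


dp[0]=0; dp[i]=1+min(dp[i-c] for c in coins)
...dp[10]=2, dp[11]=3, dp[12]=4, dp[13]=5, dp[14]=6, dp[15]=1
Minimum coins for 15 = 1


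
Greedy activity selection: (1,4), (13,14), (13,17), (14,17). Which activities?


Greedy: pick earliest-ending, then skip overlaps.
Selected (3 activities): [(1, 4), (13, 14), (14, 17)]


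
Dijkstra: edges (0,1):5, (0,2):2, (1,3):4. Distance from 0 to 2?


Dijkstra from 0:
Distances: {0: 0, 1: 5, 2: 2, 3: 9}
Shortest distance to 2 = 2, path = [0, 2]


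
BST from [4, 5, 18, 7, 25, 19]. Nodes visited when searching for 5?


BST root = 4
Search for 5: compare at each node
Path: [4, 5]


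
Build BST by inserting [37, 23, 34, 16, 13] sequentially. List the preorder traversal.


Root = 37; build tree by BST insertion.
Preorder traversal: [37, 23, 16, 13, 34]


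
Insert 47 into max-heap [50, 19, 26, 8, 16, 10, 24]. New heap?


Append 47: [50, 19, 26, 8, 16, 10, 24, 47]
Bubble up: swap idx 7(47) with idx 3(8); swap idx 3(47) with idx 1(19)
Result: [50, 47, 26, 19, 16, 10, 24, 8]


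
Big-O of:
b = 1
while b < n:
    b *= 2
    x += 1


Per nesting level: O(log n) = O(log n)
Complexity: O(log n)


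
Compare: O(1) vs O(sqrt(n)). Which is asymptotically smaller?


constant grows slower than sublinear
O(1) is asymptotically smaller; O(sqrt(n)) grows faster


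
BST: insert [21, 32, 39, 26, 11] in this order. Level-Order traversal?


Root = 21; build tree by BST insertion.
Level-Order traversal: [21, 11, 32, 26, 39]


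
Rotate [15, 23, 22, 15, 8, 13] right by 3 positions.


Right rotate by 3: [15, 8, 13, 15, 23, 22]


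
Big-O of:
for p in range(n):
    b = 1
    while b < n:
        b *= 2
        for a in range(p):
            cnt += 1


Per nesting level: O(n) * O(log n) * O(n) [triangular over p] = O(n^2 log n)
Complexity: O(n^2 log n)


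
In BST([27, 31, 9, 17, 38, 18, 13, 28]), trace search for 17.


BST root = 27
Search for 17: compare at each node
Path: [27, 9, 17]


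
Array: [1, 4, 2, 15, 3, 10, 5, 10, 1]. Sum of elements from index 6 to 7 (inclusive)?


Prefix sums: [0, 1, 5, 7, 22, 25, 35, 40, 50, 51]
Sum[6..7] = prefix[8] - prefix[6] = 50 - 35 = 15


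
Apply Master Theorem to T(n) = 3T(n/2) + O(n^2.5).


a=3, b=2, c=2.5. log_2(3)=1.585 < c=2.5. Case 3: O(n^c) = O(n^2.500)
Complexity: O(n^2.500)


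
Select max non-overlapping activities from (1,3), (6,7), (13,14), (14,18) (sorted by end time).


Greedy: pick earliest-ending, then skip overlaps.
Selected (4 activities): [(1, 3), (6, 7), (13, 14), (14, 18)]


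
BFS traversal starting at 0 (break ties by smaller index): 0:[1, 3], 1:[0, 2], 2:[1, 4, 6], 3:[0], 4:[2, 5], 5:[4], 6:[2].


BFS queue: start with [0]
Visit order: [0, 1, 3, 2, 4, 6, 5]


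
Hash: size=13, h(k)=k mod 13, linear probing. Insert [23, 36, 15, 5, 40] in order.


Insertions: 23->slot 10; 36->slot 11; 15->slot 2; 5->slot 5; 40->slot 1
Table: [None, 40, 15, None, None, 5, None, None, None, None, 23, 36, None]


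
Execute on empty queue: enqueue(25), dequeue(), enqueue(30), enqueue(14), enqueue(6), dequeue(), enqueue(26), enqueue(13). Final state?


enqueue(25) -> [25]
dequeue() returns 25 -> []
enqueue(30) -> [30]
enqueue(14) -> [30, 14]
enqueue(6) -> [30, 14, 6]
dequeue() returns 30 -> [14, 6]
enqueue(26) -> [14, 6, 26]
enqueue(13) -> [14, 6, 26, 13]
Final queue (front to back): [14, 6, 26, 13]


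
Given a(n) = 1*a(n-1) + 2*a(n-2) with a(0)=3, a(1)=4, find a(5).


Build bottom-up:
...a(3)=18, a(4)=38, a(5)=1*38+2*18=74


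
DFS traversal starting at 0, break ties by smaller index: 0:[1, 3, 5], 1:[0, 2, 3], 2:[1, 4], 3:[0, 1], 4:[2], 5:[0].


DFS stack-based: start with [0]
Visit order: [0, 1, 2, 4, 3, 5]


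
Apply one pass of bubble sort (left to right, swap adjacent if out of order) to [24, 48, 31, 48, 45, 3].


After one pass: [24, 31, 48, 45, 3, 48]


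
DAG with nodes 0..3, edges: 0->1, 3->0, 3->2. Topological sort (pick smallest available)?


Kahn's algorithm, process smallest node first
Order: [3, 0, 1, 2]


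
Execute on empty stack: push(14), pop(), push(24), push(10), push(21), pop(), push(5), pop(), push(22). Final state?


push(14) -> [14]
pop() returns 14 -> []
push(24) -> [24]
push(10) -> [24, 10]
push(21) -> [24, 10, 21]
pop() returns 21 -> [24, 10]
push(5) -> [24, 10, 5]
pop() returns 5 -> [24, 10]
push(22) -> [24, 10, 22]
Final stack (bottom to top): [24, 10, 22]


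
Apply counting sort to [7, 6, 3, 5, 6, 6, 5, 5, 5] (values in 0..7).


Count array: [0, 0, 0, 1, 0, 4, 3, 1]
Reconstruct: [3, 5, 5, 5, 5, 6, 6, 6, 7]


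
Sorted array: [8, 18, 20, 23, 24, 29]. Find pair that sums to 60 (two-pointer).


Two pointers: lo=0, hi=5
No pair sums to 60


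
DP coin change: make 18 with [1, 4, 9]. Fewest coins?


dp[0]=0; dp[i]=1+min(dp[i-c] for c in coins)
...dp[13]=2, dp[14]=3, dp[15]=4, dp[16]=4, dp[17]=3, dp[18]=2
Minimum coins for 18 = 2


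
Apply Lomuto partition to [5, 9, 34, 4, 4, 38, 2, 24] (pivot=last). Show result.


Elements <= 24 go left of pivot.
Result: [5, 9, 4, 4, 2, 24, 34, 38], pivot at index 5


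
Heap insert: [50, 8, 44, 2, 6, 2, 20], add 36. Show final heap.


Append 36: [50, 8, 44, 2, 6, 2, 20, 36]
Bubble up: swap idx 7(36) with idx 3(2); swap idx 3(36) with idx 1(8)
Result: [50, 36, 44, 8, 6, 2, 20, 2]


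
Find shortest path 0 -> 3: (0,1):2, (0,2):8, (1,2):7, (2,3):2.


Dijkstra from 0:
Distances: {0: 0, 1: 2, 2: 8, 3: 10}
Shortest distance to 3 = 10, path = [0, 2, 3]


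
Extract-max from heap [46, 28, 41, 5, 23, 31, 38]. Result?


Max = 46
Replace root with last, heapify down
Resulting heap: [41, 28, 38, 5, 23, 31]


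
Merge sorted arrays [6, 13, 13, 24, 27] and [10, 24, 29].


Compare heads, take smaller each step.
Merged: [6, 10, 13, 13, 24, 24, 27, 29]


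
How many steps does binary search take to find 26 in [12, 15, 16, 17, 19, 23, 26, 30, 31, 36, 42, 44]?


Search for 26:
[0,11] mid=5 arr[5]=23
[6,11] mid=8 arr[8]=31
[6,7] mid=6 arr[6]=26
Total: 3 comparisons


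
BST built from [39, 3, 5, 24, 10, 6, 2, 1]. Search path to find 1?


BST root = 39
Search for 1: compare at each node
Path: [39, 3, 2, 1]


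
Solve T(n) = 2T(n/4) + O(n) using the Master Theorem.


a=2, b=4, c=1. log_4(2)=0.5 < c=1. Case 3: O(n^c) = O(n)
Complexity: O(n)


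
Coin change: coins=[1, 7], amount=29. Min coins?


dp[0]=0; dp[i]=1+min(dp[i-c] for c in coins)
...dp[24]=6, dp[25]=7, dp[26]=8, dp[27]=9, dp[28]=4, dp[29]=5
Minimum coins for 29 = 5


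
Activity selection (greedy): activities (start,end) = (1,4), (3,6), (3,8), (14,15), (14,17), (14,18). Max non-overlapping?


Greedy: pick earliest-ending, then skip overlaps.
Selected (2 activities): [(1, 4), (14, 15)]


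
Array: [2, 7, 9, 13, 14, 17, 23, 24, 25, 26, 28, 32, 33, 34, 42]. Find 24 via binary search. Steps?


Search for 24:
[0,14] mid=7 arr[7]=24
Total: 1 comparisons


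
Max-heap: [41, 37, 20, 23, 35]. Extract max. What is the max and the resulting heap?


Max = 41
Replace root with last, heapify down
Resulting heap: [37, 35, 20, 23]


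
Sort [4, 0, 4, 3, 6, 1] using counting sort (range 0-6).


Count array: [1, 1, 0, 1, 2, 0, 1]
Reconstruct: [0, 1, 3, 4, 4, 6]


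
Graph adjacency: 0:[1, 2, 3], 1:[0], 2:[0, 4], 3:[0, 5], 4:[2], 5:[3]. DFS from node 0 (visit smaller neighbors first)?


DFS stack-based: start with [0]
Visit order: [0, 1, 2, 4, 3, 5]


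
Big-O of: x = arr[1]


Analysis: constant-time operation, no loop
Complexity: O(1)


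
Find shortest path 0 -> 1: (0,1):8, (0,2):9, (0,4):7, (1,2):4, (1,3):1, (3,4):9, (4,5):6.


Dijkstra from 0:
Distances: {0: 0, 1: 8, 2: 9, 3: 9, 4: 7, 5: 13}
Shortest distance to 1 = 8, path = [0, 1]


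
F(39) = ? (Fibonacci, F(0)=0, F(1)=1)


F(n)=F(n-1)+F(n-2)
...F(37)=24157817, F(38)=39088169, F(39)=63245986


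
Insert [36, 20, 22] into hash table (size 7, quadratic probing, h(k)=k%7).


Insertions: 36->slot 1; 20->slot 6; 22->slot 2
Table: [None, 36, 22, None, None, None, 20]


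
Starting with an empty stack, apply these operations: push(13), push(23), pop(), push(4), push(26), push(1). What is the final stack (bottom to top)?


push(13) -> [13]
push(23) -> [13, 23]
pop() returns 23 -> [13]
push(4) -> [13, 4]
push(26) -> [13, 4, 26]
push(1) -> [13, 4, 26, 1]
Final stack (bottom to top): [13, 4, 26, 1]


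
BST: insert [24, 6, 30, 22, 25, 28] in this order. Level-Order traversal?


Root = 24; build tree by BST insertion.
Level-Order traversal: [24, 6, 30, 22, 25, 28]


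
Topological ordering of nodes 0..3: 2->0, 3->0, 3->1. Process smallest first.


Kahn's algorithm, process smallest node first
Order: [2, 3, 0, 1]


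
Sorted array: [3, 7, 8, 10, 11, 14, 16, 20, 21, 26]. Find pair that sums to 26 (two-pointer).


Two pointers: lo=0, hi=9
Found pair: (10, 16) summing to 26


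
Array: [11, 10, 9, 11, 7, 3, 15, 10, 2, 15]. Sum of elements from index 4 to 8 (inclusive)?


Prefix sums: [0, 11, 21, 30, 41, 48, 51, 66, 76, 78, 93]
Sum[4..8] = prefix[9] - prefix[4] = 78 - 41 = 37


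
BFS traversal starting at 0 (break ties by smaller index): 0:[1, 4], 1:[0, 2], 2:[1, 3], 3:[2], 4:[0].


BFS queue: start with [0]
Visit order: [0, 1, 4, 2, 3]


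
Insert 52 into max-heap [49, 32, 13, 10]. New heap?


Append 52: [49, 32, 13, 10, 52]
Bubble up: swap idx 4(52) with idx 1(32); swap idx 1(52) with idx 0(49)
Result: [52, 49, 13, 10, 32]


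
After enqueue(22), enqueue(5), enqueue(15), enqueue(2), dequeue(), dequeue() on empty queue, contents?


enqueue(22) -> [22]
enqueue(5) -> [22, 5]
enqueue(15) -> [22, 5, 15]
enqueue(2) -> [22, 5, 15, 2]
dequeue() returns 22 -> [5, 15, 2]
dequeue() returns 5 -> [15, 2]
Final queue (front to back): [15, 2]
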